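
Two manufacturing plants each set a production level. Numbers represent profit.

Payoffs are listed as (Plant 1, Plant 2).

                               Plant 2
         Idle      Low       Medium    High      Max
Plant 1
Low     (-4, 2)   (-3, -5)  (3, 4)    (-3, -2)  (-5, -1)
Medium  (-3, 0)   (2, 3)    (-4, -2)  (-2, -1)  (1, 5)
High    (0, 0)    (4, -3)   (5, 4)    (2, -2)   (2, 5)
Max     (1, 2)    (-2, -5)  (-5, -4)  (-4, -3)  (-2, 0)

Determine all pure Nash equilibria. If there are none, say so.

(Low, Idle): Plant 1 can switch to Medium (-4 → -3). Not NE.
(Low, Low): Plant 1 can switch to Medium (-3 → 2). Not NE.
(Low, Medium): Plant 1 can switch to High (3 → 5). Not NE.
(Low, High): Plant 1 can switch to Medium (-3 → -2). Not NE.
(Low, Max): Plant 1 can switch to Medium (-5 → 1). Not NE.
(Medium, Idle): Plant 1 can switch to High (-3 → 0). Not NE.
(Medium, Low): Plant 1 can switch to High (2 → 4). Not NE.
(Medium, Medium): Plant 1 can switch to Low (-4 → 3). Not NE.
(Medium, High): Plant 1 can switch to High (-2 → 2). Not NE.
(Medium, Max): Plant 1 can switch to High (1 → 2). Not NE.
(High, Max): Plant 1 gets 2, best alternative 1; Plant 2 gets 5, best alternative 4. No profitable deviation — NE.
(Max, Idle): Plant 1 gets 1, best alternative 0; Plant 2 gets 2, best alternative 0. No profitable deviation — NE.
(The remaining 8 profiles each have a profitable deviation by the same check.)

(High, Max); (Max, Idle)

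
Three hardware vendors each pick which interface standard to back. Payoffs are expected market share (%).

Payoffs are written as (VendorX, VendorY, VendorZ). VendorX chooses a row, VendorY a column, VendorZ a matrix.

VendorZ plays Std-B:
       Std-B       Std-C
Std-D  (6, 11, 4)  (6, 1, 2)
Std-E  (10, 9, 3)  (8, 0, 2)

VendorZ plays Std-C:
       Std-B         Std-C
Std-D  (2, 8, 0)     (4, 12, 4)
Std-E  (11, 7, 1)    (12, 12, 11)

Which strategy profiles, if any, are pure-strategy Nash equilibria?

Pure-strategy Nash equilibria: (Std-E, Std-B, Std-B), (Std-E, Std-C, Std-C)

VendorX against (Std-B, Std-B): payoffs 6, 10 → best response Std-E.
VendorX against (Std-B, Std-C): payoffs 2, 11 → best response Std-E.
VendorX against (Std-C, Std-B): payoffs 6, 8 → best response Std-E.
VendorX against (Std-C, Std-C): payoffs 4, 12 → best response Std-E.
VendorY against (Std-D, Std-B): payoffs 11, 1 → best response Std-B.
VendorY against (Std-D, Std-C): payoffs 8, 12 → best response Std-C.
VendorY against (Std-E, Std-B): payoffs 9, 0 → best response Std-B.
VendorY against (Std-E, Std-C): payoffs 7, 12 → best response Std-C.
VendorZ against (Std-D, Std-B): payoffs 4, 0 → best response Std-B.
VendorZ against (Std-D, Std-C): payoffs 2, 4 → best response Std-C.
VendorZ against (Std-E, Std-B): payoffs 3, 1 → best response Std-B.
VendorZ against (Std-E, Std-C): payoffs 2, 11 → best response Std-C.
Mutual best responses: (Std-E, Std-B, Std-B); (Std-E, Std-C, Std-C).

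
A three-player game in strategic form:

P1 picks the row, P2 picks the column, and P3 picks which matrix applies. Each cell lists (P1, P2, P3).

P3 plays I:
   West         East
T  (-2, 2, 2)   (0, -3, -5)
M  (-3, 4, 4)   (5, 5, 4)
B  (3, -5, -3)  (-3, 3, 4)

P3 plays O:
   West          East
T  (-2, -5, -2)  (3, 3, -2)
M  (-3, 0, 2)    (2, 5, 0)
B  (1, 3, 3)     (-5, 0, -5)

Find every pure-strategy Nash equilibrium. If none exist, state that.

Pure-strategy Nash equilibria: (T, East, O), (M, East, I), (B, West, O)

P1 against (West, I): payoffs -2, -3, 3 → best response B.
P1 against (West, O): payoffs -2, -3, 1 → best response B.
P1 against (East, I): payoffs 0, 5, -3 → best response M.
P1 against (East, O): payoffs 3, 2, -5 → best response T.
P2 against (T, I): payoffs 2, -3 → best response West.
P2 against (T, O): payoffs -5, 3 → best response East.
P2 against (M, I): payoffs 4, 5 → best response East.
P2 against (M, O): payoffs 0, 5 → best response East.
P2 against (B, I): payoffs -5, 3 → best response East.
P2 against (B, O): payoffs 3, 0 → best response West.
P3 against (T, West): payoffs 2, -2 → best response I.
P3 against (T, East): payoffs -5, -2 → best response O.
P3 against (M, West): payoffs 4, 2 → best response I.
P3 against (M, East): payoffs 4, 0 → best response I.
P3 against (B, West): payoffs -3, 3 → best response O.
P3 against (B, East): payoffs 4, -5 → best response I.
Mutual best responses: (T, East, O); (M, East, I); (B, West, O).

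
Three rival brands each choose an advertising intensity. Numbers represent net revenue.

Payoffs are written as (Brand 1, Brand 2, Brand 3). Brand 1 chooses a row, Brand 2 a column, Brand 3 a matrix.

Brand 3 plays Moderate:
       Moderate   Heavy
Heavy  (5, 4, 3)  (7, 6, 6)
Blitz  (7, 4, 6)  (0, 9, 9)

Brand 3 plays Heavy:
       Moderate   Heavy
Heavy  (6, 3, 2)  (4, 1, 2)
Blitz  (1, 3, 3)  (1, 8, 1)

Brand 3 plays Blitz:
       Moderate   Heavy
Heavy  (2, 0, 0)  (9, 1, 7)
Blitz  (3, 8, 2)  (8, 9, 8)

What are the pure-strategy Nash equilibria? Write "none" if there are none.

Brand 1 against (Moderate, Moderate): payoffs 5, 7 → best response Blitz.
Brand 1 against (Moderate, Heavy): payoffs 6, 1 → best response Heavy.
Brand 1 against (Moderate, Blitz): payoffs 2, 3 → best response Blitz.
Brand 1 against (Heavy, Moderate): payoffs 7, 0 → best response Heavy.
Brand 1 against (Heavy, Heavy): payoffs 4, 1 → best response Heavy.
Brand 1 against (Heavy, Blitz): payoffs 9, 8 → best response Heavy.
Brand 2 against (Heavy, Moderate): payoffs 4, 6 → best response Heavy.
Brand 2 against (Heavy, Heavy): payoffs 3, 1 → best response Moderate.
Brand 2 against (Heavy, Blitz): payoffs 0, 1 → best response Heavy.
Brand 2 against (Blitz, Moderate): payoffs 4, 9 → best response Heavy.
Brand 2 against (Blitz, Heavy): payoffs 3, 8 → best response Heavy.
Brand 2 against (Blitz, Blitz): payoffs 8, 9 → best response Heavy.
Brand 3 against (Heavy, Moderate): payoffs 3, 2, 0 → best response Moderate.
Brand 3 against (Heavy, Heavy): payoffs 6, 2, 7 → best response Blitz.
Brand 3 against (Blitz, Moderate): payoffs 6, 3, 2 → best response Moderate.
Brand 3 against (Blitz, Heavy): payoffs 9, 1, 8 → best response Moderate.
Mutual best responses: (Heavy, Heavy, Blitz).

Pure NE: (Heavy, Heavy, Blitz)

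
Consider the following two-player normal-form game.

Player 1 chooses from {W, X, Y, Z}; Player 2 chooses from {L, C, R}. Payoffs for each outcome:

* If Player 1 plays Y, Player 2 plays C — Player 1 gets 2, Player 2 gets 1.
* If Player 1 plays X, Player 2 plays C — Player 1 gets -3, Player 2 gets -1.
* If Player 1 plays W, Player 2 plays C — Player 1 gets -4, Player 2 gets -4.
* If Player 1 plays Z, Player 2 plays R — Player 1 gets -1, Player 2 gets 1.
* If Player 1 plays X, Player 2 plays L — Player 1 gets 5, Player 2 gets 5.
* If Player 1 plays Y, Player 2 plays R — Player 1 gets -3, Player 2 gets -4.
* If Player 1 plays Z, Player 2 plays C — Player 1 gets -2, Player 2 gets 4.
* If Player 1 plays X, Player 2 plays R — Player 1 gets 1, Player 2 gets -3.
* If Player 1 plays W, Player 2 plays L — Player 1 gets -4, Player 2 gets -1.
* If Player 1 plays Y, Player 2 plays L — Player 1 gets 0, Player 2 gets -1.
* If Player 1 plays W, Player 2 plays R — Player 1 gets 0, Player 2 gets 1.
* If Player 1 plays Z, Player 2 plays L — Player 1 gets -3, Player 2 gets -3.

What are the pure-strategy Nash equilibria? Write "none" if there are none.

(X, L), (Y, C)

For each strategy profile, look for a profitable unilateral deviation.
(W, L): Player 1 can switch to X (-4 → 5). Not NE.
(W, C): Player 1 can switch to X (-4 → -3). Not NE.
(W, R): Player 1 can switch to X (0 → 1). Not NE.
(X, L): Player 1 gets 5, best alternative 0; Player 2 gets 5, best alternative -1. No profitable deviation — NE.
(X, C): Player 1 can switch to Y (-3 → 2). Not NE.
(X, R): Player 2 can switch to L (-3 → 5). Not NE.
(Y, L): Player 1 can switch to X (0 → 5). Not NE.
(Y, C): Player 1 gets 2, best alternative -2; Player 2 gets 1, best alternative -1. No profitable deviation — NE.
(Y, R): Player 1 can switch to W (-3 → 0). Not NE.
(Z, L): Player 1 can switch to X (-3 → 5). Not NE.
(Z, C): Player 1 can switch to Y (-2 → 2). Not NE.
(Z, R): Player 1 can switch to W (-1 → 0). Not NE.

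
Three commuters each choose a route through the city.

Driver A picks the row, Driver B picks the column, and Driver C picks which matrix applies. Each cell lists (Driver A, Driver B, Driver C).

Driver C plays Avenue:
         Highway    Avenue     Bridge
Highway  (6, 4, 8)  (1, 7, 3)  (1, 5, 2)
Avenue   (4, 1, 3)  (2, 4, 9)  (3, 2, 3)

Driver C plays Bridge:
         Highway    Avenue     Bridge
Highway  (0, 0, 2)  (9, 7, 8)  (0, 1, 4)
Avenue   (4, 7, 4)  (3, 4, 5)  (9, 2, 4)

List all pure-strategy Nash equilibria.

The pure Nash equilibria are (Highway, Avenue, Bridge), (Avenue, Highway, Bridge), (Avenue, Avenue, Avenue).

For each player, find the best response to each opponent profile; mutual best responses are the pure NE.
Driver A against (Highway, Avenue): payoffs 6, 4 → best response Highway.
Driver A against (Highway, Bridge): payoffs 0, 4 → best response Avenue.
Driver A against (Avenue, Avenue): payoffs 1, 2 → best response Avenue.
Driver A against (Avenue, Bridge): payoffs 9, 3 → best response Highway.
Driver A against (Bridge, Avenue): payoffs 1, 3 → best response Avenue.
Driver A against (Bridge, Bridge): payoffs 0, 9 → best response Avenue.
Driver B against (Highway, Avenue): payoffs 4, 7, 5 → best response Avenue.
Driver B against (Highway, Bridge): payoffs 0, 7, 1 → best response Avenue.
Driver B against (Avenue, Avenue): payoffs 1, 4, 2 → best response Avenue.
Driver B against (Avenue, Bridge): payoffs 7, 4, 2 → best response Highway.
Driver C against (Highway, Highway): payoffs 8, 2 → best response Avenue.
Driver C against (Highway, Avenue): payoffs 3, 8 → best response Bridge.
Driver C against (Highway, Bridge): payoffs 2, 4 → best response Bridge.
Driver C against (Avenue, Highway): payoffs 3, 4 → best response Bridge.
Driver C against (Avenue, Avenue): payoffs 9, 5 → best response Avenue.
Driver C against (Avenue, Bridge): payoffs 3, 4 → best response Bridge.
Mutual best responses: (Highway, Avenue, Bridge); (Avenue, Highway, Bridge); (Avenue, Avenue, Avenue).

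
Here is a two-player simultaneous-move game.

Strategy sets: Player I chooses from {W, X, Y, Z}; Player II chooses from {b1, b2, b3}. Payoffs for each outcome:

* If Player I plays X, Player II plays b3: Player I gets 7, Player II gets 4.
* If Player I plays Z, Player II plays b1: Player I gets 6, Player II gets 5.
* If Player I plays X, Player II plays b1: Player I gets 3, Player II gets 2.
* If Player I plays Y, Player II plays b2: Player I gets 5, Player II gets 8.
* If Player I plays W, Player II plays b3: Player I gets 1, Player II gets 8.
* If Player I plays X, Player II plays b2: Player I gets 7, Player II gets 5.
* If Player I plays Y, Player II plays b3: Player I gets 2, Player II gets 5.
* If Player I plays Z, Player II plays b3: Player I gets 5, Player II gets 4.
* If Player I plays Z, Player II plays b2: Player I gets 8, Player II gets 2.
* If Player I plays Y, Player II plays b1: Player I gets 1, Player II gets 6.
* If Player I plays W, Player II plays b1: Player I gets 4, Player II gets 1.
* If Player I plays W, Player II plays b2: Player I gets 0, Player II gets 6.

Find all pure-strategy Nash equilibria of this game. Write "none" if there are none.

The unique pure-strategy Nash equilibrium is (Z, b1).

Player I against b1: payoffs 4, 3, 1, 6 → best response Z.
Player I against b2: payoffs 0, 7, 5, 8 → best response Z.
Player I against b3: payoffs 1, 7, 2, 5 → best response X.
Player II against W: payoffs 1, 6, 8 → best response b3.
Player II against X: payoffs 2, 5, 4 → best response b2.
Player II against Y: payoffs 6, 8, 5 → best response b2.
Player II against Z: payoffs 5, 2, 4 → best response b1.
Mutual best responses: (Z, b1).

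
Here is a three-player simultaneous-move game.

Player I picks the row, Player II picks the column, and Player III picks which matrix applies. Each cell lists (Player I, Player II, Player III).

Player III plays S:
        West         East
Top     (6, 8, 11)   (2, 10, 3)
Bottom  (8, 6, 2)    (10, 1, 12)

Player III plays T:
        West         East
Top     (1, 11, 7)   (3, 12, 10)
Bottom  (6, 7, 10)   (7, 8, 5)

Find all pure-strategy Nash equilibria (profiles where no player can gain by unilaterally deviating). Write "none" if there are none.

This game has no pure Nash equilibrium.

Player I against (West, S): payoffs 6, 8 → best response Bottom.
Player I against (West, T): payoffs 1, 6 → best response Bottom.
Player I against (East, S): payoffs 2, 10 → best response Bottom.
Player I against (East, T): payoffs 3, 7 → best response Bottom.
Player II against (Top, S): payoffs 8, 10 → best response East.
Player II against (Top, T): payoffs 11, 12 → best response East.
Player II against (Bottom, S): payoffs 6, 1 → best response West.
Player II against (Bottom, T): payoffs 7, 8 → best response East.
Player III against (Top, West): payoffs 11, 7 → best response S.
Player III against (Top, East): payoffs 3, 10 → best response T.
Player III against (Bottom, West): payoffs 2, 10 → best response T.
Player III against (Bottom, East): payoffs 12, 5 → best response S.
No profile is a mutual best response for all players.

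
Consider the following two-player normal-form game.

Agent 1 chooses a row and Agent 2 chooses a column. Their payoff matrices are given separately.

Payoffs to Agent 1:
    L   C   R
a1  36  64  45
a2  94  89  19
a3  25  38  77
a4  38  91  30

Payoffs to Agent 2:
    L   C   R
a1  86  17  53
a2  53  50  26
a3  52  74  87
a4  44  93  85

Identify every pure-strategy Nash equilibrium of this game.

Pure-strategy Nash equilibria: (a2, L), (a3, R), (a4, C)

Agent 1 against L: payoffs 36, 94, 25, 38 → best response a2.
Agent 1 against C: payoffs 64, 89, 38, 91 → best response a4.
Agent 1 against R: payoffs 45, 19, 77, 30 → best response a3.
Agent 2 against a1: payoffs 86, 17, 53 → best response L.
Agent 2 against a2: payoffs 53, 50, 26 → best response L.
Agent 2 against a3: payoffs 52, 74, 87 → best response R.
Agent 2 against a4: payoffs 44, 93, 85 → best response C.
Mutual best responses: (a2, L); (a3, R); (a4, C).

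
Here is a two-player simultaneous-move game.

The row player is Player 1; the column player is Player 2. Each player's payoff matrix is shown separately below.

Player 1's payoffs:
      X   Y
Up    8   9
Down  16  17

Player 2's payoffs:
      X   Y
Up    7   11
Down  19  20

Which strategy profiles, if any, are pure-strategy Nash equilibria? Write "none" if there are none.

Player 1 against X: payoffs 8, 16 → best response Down.
Player 1 against Y: payoffs 9, 17 → best response Down.
Player 2 against Up: payoffs 7, 11 → best response Y.
Player 2 against Down: payoffs 19, 20 → best response Y.
Mutual best responses: (Down, Y).

Pure NE: (Down, Y)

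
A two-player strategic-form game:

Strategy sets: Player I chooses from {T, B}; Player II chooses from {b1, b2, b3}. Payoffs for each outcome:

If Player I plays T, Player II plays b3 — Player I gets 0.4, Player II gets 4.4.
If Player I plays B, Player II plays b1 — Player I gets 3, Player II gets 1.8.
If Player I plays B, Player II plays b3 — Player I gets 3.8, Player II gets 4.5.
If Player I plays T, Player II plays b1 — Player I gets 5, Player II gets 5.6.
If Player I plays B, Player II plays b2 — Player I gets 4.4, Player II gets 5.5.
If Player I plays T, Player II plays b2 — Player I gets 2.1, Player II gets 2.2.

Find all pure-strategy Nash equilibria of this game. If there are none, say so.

(T, b1); (B, b2)

Player I against b1: payoffs 5, 3 → best response T.
Player I against b2: payoffs 2.1, 4.4 → best response B.
Player I against b3: payoffs 0.4, 3.8 → best response B.
Player II against T: payoffs 5.6, 2.2, 4.4 → best response b1.
Player II against B: payoffs 1.8, 5.5, 4.5 → best response b2.
Mutual best responses: (T, b1); (B, b2).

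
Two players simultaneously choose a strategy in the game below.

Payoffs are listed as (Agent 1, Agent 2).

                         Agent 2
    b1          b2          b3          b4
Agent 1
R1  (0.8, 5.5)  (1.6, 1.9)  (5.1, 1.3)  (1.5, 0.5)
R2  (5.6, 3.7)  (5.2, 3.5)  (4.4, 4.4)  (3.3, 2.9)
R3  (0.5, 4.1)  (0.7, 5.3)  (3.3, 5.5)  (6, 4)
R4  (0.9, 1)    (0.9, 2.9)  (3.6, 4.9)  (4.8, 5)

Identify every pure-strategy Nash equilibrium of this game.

This game has no pure Nash equilibrium.

Agent 1 against b1: payoffs 0.8, 5.6, 0.5, 0.9 → best response R2.
Agent 1 against b2: payoffs 1.6, 5.2, 0.7, 0.9 → best response R2.
Agent 1 against b3: payoffs 5.1, 4.4, 3.3, 3.6 → best response R1.
Agent 1 against b4: payoffs 1.5, 3.3, 6, 4.8 → best response R3.
Agent 2 against R1: payoffs 5.5, 1.9, 1.3, 0.5 → best response b1.
Agent 2 against R2: payoffs 3.7, 3.5, 4.4, 2.9 → best response b3.
Agent 2 against R3: payoffs 4.1, 5.3, 5.5, 4 → best response b3.
Agent 2 against R4: payoffs 1, 2.9, 4.9, 5 → best response b4.
No profile is a mutual best response for all players.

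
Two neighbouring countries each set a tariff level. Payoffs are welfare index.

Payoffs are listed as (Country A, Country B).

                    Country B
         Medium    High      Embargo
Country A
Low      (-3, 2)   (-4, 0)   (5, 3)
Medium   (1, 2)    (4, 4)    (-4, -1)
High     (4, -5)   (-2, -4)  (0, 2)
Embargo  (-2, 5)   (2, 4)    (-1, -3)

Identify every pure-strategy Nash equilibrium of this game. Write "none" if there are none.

Check each profile: it is a Nash equilibrium iff no player can strictly gain by switching unilaterally.
(Low, Medium): Country A can switch to Medium (-3 → 1). Not NE.
(Low, High): Country A can switch to Medium (-4 → 4). Not NE.
(Low, Embargo): Country A gets 5, best alternative 0; Country B gets 3, best alternative 2. No profitable deviation — NE.
(Medium, Medium): Country A can switch to High (1 → 4). Not NE.
(Medium, High): Country A gets 4, best alternative 2; Country B gets 4, best alternative 2. No profitable deviation — NE.
(Medium, Embargo): Country A can switch to Low (-4 → 5). Not NE.
(High, Medium): Country B can switch to High (-5 → -4). Not NE.
(High, High): Country A can switch to Medium (-2 → 4). Not NE.
(High, Embargo): Country A can switch to Low (0 → 5). Not NE.
(Embargo, Medium): Country A can switch to Medium (-2 → 1). Not NE.
(Embargo, High): Country A can switch to Medium (2 → 4). Not NE.
(Embargo, Embargo): Country A can switch to Low (-1 → 5). Not NE.

The pure Nash equilibria are (Low, Embargo); (Medium, High).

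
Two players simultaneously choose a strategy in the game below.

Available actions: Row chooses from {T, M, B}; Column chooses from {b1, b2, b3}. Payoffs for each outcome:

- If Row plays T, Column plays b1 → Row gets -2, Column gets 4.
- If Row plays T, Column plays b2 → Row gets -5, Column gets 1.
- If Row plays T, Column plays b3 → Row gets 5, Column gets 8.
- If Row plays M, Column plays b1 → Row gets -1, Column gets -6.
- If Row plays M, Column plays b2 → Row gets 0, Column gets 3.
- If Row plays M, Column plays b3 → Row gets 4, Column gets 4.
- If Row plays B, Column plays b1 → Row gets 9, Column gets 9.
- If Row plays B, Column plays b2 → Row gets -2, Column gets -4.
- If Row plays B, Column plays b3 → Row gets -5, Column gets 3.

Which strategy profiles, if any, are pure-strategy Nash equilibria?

For each player, find the best response to each opponent profile; mutual best responses are the pure NE.
Row against b1: payoffs -2, -1, 9 → best response B.
Row against b2: payoffs -5, 0, -2 → best response M.
Row against b3: payoffs 5, 4, -5 → best response T.
Column against T: payoffs 4, 1, 8 → best response b3.
Column against M: payoffs -6, 3, 4 → best response b3.
Column against B: payoffs 9, -4, 3 → best response b1.
Mutual best responses: (T, b3); (B, b1).

(T, b3); (B, b1)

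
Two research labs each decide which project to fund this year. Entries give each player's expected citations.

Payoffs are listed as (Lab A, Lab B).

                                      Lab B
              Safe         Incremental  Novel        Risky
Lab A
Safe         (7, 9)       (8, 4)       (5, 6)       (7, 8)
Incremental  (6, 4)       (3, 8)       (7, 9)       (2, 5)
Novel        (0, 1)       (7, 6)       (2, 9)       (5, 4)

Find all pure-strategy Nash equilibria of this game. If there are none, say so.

(Safe, Safe) and (Incremental, Novel)

For each strategy profile, look for a profitable unilateral deviation.
(Safe, Safe): Lab A gets 7, best alternative 6; Lab B gets 9, best alternative 8. No profitable deviation — NE.
(Safe, Incremental): Lab B can switch to Safe (4 → 9). Not NE.
(Safe, Novel): Lab A can switch to Incremental (5 → 7). Not NE.
(Safe, Risky): Lab B can switch to Safe (8 → 9). Not NE.
(Incremental, Safe): Lab A can switch to Safe (6 → 7). Not NE.
(Incremental, Incremental): Lab A can switch to Safe (3 → 8). Not NE.
(Incremental, Novel): Lab A gets 7, best alternative 5; Lab B gets 9, best alternative 8. No profitable deviation — NE.
(Incremental, Risky): Lab A can switch to Safe (2 → 7). Not NE.
(Novel, Safe): Lab A can switch to Safe (0 → 7). Not NE.
(Novel, Incremental): Lab A can switch to Safe (7 → 8). Not NE.
(Novel, Novel): Lab A can switch to Safe (2 → 5). Not NE.
(Novel, Risky): Lab A can switch to Safe (5 → 7). Not NE.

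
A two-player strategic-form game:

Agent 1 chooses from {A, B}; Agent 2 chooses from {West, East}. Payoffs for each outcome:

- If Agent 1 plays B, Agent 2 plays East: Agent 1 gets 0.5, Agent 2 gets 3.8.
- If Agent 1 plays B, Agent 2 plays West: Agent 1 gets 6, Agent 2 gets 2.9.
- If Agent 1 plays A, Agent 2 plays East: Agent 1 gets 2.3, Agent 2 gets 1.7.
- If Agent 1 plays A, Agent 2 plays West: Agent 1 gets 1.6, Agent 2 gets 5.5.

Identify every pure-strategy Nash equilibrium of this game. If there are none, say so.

For each strategy profile, look for a profitable unilateral deviation.
(A, West): Agent 1 can switch to B (1.6 → 6). Not NE.
(A, East): Agent 2 can switch to West (1.7 → 5.5). Not NE.
(B, West): Agent 2 can switch to East (2.9 → 3.8). Not NE.
(B, East): Agent 1 can switch to A (0.5 → 2.3). Not NE.

This game has no pure Nash equilibrium.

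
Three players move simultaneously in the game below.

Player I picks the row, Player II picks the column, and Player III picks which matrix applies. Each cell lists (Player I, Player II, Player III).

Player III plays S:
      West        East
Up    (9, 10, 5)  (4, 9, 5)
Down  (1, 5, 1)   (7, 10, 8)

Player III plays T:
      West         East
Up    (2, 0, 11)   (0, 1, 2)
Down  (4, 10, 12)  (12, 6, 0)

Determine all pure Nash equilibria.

For each strategy profile, look for a profitable unilateral deviation.
(Up, West, S): Player III can switch to T (5 → 11). Not NE.
(Up, West, T): Player I can switch to Down (2 → 4). Not NE.
(Up, East, S): Player I can switch to Down (4 → 7). Not NE.
(Up, East, T): Player I can switch to Down (0 → 12). Not NE.
(Down, West, S): Player I can switch to Up (1 → 9). Not NE.
(Down, West, T): Player I gets 4, best alternative 2; Player II gets 10, best alternative 6; Player III gets 12, best alternative 1. No profitable deviation — NE.
(Down, East, S): Player I gets 7, best alternative 4; Player II gets 10, best alternative 5; Player III gets 8, best alternative 0. No profitable deviation — NE.
(Down, East, T): Player II can switch to West (6 → 10). Not NE.

(Down, West, T), (Down, East, S)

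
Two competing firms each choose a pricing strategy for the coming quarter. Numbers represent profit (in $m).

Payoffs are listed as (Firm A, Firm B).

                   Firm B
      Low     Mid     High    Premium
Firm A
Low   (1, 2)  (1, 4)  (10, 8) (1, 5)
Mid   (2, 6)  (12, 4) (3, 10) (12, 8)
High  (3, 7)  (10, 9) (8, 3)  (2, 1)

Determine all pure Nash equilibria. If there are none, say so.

(Low, High)

Mark each player's best response to every combination of opponents' strategies; a profile where every player is best-responding is a pure Nash equilibrium.
Firm A against Low: payoffs 1, 2, 3 → best response High.
Firm A against Mid: payoffs 1, 12, 10 → best response Mid.
Firm A against High: payoffs 10, 3, 8 → best response Low.
Firm A against Premium: payoffs 1, 12, 2 → best response Mid.
Firm B against Low: payoffs 2, 4, 8, 5 → best response High.
Firm B against Mid: payoffs 6, 4, 10, 8 → best response High.
Firm B against High: payoffs 7, 9, 3, 1 → best response Mid.
Mutual best responses: (Low, High).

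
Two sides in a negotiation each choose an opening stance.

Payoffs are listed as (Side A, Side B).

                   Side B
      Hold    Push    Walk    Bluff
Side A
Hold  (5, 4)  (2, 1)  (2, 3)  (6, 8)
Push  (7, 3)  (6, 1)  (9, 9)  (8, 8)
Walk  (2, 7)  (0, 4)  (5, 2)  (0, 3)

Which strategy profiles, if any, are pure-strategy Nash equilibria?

(Hold, Hold): Side A can switch to Push (5 → 7). Not NE.
(Hold, Push): Side A can switch to Push (2 → 6). Not NE.
(Hold, Walk): Side A can switch to Push (2 → 9). Not NE.
(Hold, Bluff): Side A can switch to Push (6 → 8). Not NE.
(Push, Hold): Side B can switch to Walk (3 → 9). Not NE.
(Push, Push): Side B can switch to Hold (1 → 3). Not NE.
(Push, Walk): Side A gets 9, best alternative 5; Side B gets 9, best alternative 8. No profitable deviation — NE.
(Push, Bluff): Side B can switch to Walk (8 → 9). Not NE.
(Walk, Hold): Side A can switch to Hold (2 → 5). Not NE.
(Walk, Push): Side A can switch to Hold (0 → 2). Not NE.
(Walk, Walk): Side A can switch to Push (5 → 9). Not NE.
(The remaining 1 profile has a profitable deviation by the same check.)

Pure NE: (Push, Walk)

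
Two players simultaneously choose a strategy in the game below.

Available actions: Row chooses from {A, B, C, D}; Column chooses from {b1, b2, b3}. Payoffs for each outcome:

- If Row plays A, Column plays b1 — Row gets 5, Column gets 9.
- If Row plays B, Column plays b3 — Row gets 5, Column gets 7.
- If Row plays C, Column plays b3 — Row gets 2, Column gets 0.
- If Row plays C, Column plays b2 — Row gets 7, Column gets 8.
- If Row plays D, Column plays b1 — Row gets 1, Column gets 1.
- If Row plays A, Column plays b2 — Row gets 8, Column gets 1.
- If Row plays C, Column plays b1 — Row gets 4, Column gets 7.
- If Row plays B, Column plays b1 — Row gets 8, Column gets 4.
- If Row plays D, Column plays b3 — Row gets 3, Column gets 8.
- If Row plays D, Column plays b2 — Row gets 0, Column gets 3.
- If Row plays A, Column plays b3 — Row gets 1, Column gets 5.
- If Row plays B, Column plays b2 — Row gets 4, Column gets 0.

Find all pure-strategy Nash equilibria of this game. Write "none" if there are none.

Pure NE: (B, b3)

Row against b1: payoffs 5, 8, 4, 1 → best response B.
Row against b2: payoffs 8, 4, 7, 0 → best response A.
Row against b3: payoffs 1, 5, 2, 3 → best response B.
Column against A: payoffs 9, 1, 5 → best response b1.
Column against B: payoffs 4, 0, 7 → best response b3.
Column against C: payoffs 7, 8, 0 → best response b2.
Column against D: payoffs 1, 3, 8 → best response b3.
Mutual best responses: (B, b3).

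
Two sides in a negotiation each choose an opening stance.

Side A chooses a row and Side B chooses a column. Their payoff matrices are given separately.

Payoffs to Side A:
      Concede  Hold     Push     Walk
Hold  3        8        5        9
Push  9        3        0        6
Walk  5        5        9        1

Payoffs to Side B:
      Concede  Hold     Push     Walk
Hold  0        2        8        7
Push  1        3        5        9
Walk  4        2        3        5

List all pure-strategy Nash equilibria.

This game has no pure Nash equilibrium.

Mark each player's best response to every combination of opponents' strategies; a profile where every player is best-responding is a pure Nash equilibrium.
Side A against Concede: payoffs 3, 9, 5 → best response Push.
Side A against Hold: payoffs 8, 3, 5 → best response Hold.
Side A against Push: payoffs 5, 0, 9 → best response Walk.
Side A against Walk: payoffs 9, 6, 1 → best response Hold.
Side B against Hold: payoffs 0, 2, 8, 7 → best response Push.
Side B against Push: payoffs 1, 3, 5, 9 → best response Walk.
Side B against Walk: payoffs 4, 2, 3, 5 → best response Walk.
No profile is a mutual best response for all players.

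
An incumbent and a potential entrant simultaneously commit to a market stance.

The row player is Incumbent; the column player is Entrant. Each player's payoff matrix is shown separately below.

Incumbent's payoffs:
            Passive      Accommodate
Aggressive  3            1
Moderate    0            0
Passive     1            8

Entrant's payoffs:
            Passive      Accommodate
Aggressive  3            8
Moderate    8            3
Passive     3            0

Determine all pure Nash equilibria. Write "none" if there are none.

There is no pure-strategy Nash equilibrium.

(Aggressive, Passive): Entrant can switch to Accommodate (3 → 8). Not NE.
(Aggressive, Accommodate): Incumbent can switch to Passive (1 → 8). Not NE.
(Moderate, Passive): Incumbent can switch to Aggressive (0 → 3). Not NE.
(Moderate, Accommodate): Incumbent can switch to Aggressive (0 → 1). Not NE.
(Passive, Passive): Incumbent can switch to Aggressive (1 → 3). Not NE.
(Passive, Accommodate): Entrant can switch to Passive (0 → 3). Not NE.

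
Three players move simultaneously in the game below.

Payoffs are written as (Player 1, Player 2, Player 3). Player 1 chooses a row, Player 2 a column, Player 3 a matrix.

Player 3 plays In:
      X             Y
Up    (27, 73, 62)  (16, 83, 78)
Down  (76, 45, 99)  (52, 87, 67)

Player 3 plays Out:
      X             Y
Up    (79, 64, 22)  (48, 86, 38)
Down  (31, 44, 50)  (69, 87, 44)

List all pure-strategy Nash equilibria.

The unique pure-strategy Nash equilibrium is (Down, Y, In).

Mark each player's best response to every combination of opponents' strategies; a profile where every player is best-responding is a pure Nash equilibrium.
Player 1 against (X, In): payoffs 27, 76 → best response Down.
Player 1 against (X, Out): payoffs 79, 31 → best response Up.
Player 1 against (Y, In): payoffs 16, 52 → best response Down.
Player 1 against (Y, Out): payoffs 48, 69 → best response Down.
Player 2 against (Up, In): payoffs 73, 83 → best response Y.
Player 2 against (Up, Out): payoffs 64, 86 → best response Y.
Player 2 against (Down, In): payoffs 45, 87 → best response Y.
Player 2 against (Down, Out): payoffs 44, 87 → best response Y.
Player 3 against (Up, X): payoffs 62, 22 → best response In.
Player 3 against (Up, Y): payoffs 78, 38 → best response In.
Player 3 against (Down, X): payoffs 99, 50 → best response In.
Player 3 against (Down, Y): payoffs 67, 44 → best response In.
Mutual best responses: (Down, Y, In).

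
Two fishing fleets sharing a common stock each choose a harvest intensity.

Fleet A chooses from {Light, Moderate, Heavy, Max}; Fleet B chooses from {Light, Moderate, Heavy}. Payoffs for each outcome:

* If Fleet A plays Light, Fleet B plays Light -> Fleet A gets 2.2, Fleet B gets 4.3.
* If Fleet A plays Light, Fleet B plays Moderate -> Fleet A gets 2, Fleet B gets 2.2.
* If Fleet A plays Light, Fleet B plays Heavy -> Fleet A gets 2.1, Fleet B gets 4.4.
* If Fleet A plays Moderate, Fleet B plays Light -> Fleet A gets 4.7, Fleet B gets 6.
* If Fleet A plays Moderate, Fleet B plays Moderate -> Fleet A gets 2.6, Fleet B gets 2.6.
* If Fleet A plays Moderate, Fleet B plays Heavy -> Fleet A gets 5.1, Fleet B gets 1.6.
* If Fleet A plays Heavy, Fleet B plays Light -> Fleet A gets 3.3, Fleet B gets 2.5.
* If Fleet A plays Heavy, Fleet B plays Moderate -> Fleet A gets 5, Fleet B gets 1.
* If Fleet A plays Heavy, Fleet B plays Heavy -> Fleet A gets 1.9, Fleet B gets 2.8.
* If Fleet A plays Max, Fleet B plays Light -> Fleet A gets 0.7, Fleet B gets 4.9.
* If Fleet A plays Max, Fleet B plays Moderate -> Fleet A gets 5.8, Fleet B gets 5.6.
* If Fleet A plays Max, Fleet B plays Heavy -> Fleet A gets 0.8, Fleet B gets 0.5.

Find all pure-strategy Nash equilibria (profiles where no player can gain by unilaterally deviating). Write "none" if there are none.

Pure-strategy Nash equilibria: (Moderate, Light) and (Max, Moderate)

(Light, Light): Fleet A can switch to Moderate (2.2 → 4.7). Not NE.
(Light, Moderate): Fleet A can switch to Moderate (2 → 2.6). Not NE.
(Light, Heavy): Fleet A can switch to Moderate (2.1 → 5.1). Not NE.
(Moderate, Light): Fleet A gets 4.7, best alternative 3.3; Fleet B gets 6, best alternative 2.6. No profitable deviation — NE.
(Moderate, Moderate): Fleet A can switch to Heavy (2.6 → 5). Not NE.
(Moderate, Heavy): Fleet B can switch to Light (1.6 → 6). Not NE.
(Heavy, Light): Fleet A can switch to Moderate (3.3 → 4.7). Not NE.
(Max, Moderate): Fleet A gets 5.8, best alternative 5; Fleet B gets 5.6, best alternative 4.9. No profitable deviation — NE.
(The remaining 4 profiles each have a profitable deviation by the same check.)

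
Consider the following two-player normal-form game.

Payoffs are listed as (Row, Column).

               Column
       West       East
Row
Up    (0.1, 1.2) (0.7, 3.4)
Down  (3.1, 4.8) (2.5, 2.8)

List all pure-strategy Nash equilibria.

(Down, West)

For each strategy profile, look for a profitable unilateral deviation.
(Up, West): Row can switch to Down (0.1 → 3.1). Not NE.
(Up, East): Row can switch to Down (0.7 → 2.5). Not NE.
(Down, West): Row gets 3.1, best alternative 0.1; Column gets 4.8, best alternative 2.8. No profitable deviation — NE.
(Down, East): Column can switch to West (2.8 → 4.8). Not NE.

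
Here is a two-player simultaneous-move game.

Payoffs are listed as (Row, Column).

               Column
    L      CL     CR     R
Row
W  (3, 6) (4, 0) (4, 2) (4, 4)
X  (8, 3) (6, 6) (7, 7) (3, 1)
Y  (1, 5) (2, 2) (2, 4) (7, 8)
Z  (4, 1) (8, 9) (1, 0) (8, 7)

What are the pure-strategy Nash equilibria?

Pure-strategy Nash equilibria: (X, CR), (Z, CL)

(W, L): Row can switch to X (3 → 8). Not NE.
(W, CL): Row can switch to X (4 → 6). Not NE.
(W, CR): Row can switch to X (4 → 7). Not NE.
(W, R): Row can switch to Y (4 → 7). Not NE.
(X, L): Column can switch to CL (3 → 6). Not NE.
(X, CL): Row can switch to Z (6 → 8). Not NE.
(X, CR): Row gets 7, best alternative 4; Column gets 7, best alternative 6. No profitable deviation — NE.
(X, R): Row can switch to W (3 → 4). Not NE.
(Y, L): Row can switch to W (1 → 3). Not NE.
(Y, CL): Row can switch to W (2 → 4). Not NE.
(Y, CR): Row can switch to W (2 → 4). Not NE.
(Y, R): Row can switch to Z (7 → 8). Not NE.
(Z, L): Row can switch to X (4 → 8). Not NE.
(Z, CL): Row gets 8, best alternative 6; Column gets 9, best alternative 7. No profitable deviation — NE.
(The remaining 2 profiles each have a profitable deviation by the same check.)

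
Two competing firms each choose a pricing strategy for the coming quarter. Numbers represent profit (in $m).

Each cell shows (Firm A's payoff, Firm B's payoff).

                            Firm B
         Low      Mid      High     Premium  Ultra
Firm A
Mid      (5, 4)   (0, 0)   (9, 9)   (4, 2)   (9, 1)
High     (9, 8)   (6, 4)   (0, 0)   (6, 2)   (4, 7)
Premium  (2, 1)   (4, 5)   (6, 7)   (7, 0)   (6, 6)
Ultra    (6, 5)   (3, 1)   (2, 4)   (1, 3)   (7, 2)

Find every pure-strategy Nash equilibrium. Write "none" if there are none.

The pure Nash equilibria are (Mid, High); (High, Low).

Firm A against Low: payoffs 5, 9, 2, 6 → best response High.
Firm A against Mid: payoffs 0, 6, 4, 3 → best response High.
Firm A against High: payoffs 9, 0, 6, 2 → best response Mid.
Firm A against Premium: payoffs 4, 6, 7, 1 → best response Premium.
Firm A against Ultra: payoffs 9, 4, 6, 7 → best response Mid.
Firm B against Mid: payoffs 4, 0, 9, 2, 1 → best response High.
Firm B against High: payoffs 8, 4, 0, 2, 7 → best response Low.
Firm B against Premium: payoffs 1, 5, 7, 0, 6 → best response High.
Firm B against Ultra: payoffs 5, 1, 4, 3, 2 → best response Low.
Mutual best responses: (Mid, High); (High, Low).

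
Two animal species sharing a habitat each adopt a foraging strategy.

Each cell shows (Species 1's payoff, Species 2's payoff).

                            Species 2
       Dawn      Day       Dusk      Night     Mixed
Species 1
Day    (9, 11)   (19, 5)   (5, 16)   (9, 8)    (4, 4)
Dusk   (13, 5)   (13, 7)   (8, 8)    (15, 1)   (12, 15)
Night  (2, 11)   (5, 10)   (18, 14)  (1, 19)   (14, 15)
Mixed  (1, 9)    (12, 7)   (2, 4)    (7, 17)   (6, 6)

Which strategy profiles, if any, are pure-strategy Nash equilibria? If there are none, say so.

none

For each player, find the best response to each opponent profile; mutual best responses are the pure NE.
Species 1 against Dawn: payoffs 9, 13, 2, 1 → best response Dusk.
Species 1 against Day: payoffs 19, 13, 5, 12 → best response Day.
Species 1 against Dusk: payoffs 5, 8, 18, 2 → best response Night.
Species 1 against Night: payoffs 9, 15, 1, 7 → best response Dusk.
Species 1 against Mixed: payoffs 4, 12, 14, 6 → best response Night.
Species 2 against Day: payoffs 11, 5, 16, 8, 4 → best response Dusk.
Species 2 against Dusk: payoffs 5, 7, 8, 1, 15 → best response Mixed.
Species 2 against Night: payoffs 11, 10, 14, 19, 15 → best response Night.
Species 2 against Mixed: payoffs 9, 7, 4, 17, 6 → best response Night.
No profile is a mutual best response for all players.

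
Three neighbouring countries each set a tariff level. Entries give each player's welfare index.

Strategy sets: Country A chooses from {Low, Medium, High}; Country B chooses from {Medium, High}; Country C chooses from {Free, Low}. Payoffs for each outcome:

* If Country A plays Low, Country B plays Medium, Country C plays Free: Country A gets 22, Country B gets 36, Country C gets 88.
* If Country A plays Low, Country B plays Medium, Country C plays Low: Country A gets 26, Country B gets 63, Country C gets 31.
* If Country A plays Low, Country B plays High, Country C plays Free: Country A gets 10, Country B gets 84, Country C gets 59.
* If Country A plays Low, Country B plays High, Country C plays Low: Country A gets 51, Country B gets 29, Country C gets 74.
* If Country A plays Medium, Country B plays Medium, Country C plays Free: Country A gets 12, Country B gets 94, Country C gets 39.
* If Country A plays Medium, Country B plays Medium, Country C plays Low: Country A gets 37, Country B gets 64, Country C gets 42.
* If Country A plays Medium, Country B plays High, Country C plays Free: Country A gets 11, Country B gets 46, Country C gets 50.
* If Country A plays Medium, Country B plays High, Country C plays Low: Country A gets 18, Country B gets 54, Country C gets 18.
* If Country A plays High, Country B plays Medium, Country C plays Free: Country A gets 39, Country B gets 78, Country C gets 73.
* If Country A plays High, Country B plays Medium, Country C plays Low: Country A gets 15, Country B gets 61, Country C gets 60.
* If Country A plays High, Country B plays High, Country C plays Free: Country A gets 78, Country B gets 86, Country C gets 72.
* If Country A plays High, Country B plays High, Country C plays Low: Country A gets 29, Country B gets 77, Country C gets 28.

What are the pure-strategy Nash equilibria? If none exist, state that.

For each player, find the best response to each opponent profile; mutual best responses are the pure NE.
Country A against (Medium, Free): payoffs 22, 12, 39 → best response High.
Country A against (Medium, Low): payoffs 26, 37, 15 → best response Medium.
Country A against (High, Free): payoffs 10, 11, 78 → best response High.
Country A against (High, Low): payoffs 51, 18, 29 → best response Low.
Country B against (Low, Free): payoffs 36, 84 → best response High.
Country B against (Low, Low): payoffs 63, 29 → best response Medium.
Country B against (Medium, Free): payoffs 94, 46 → best response Medium.
Country B against (Medium, Low): payoffs 64, 54 → best response Medium.
Country B against (High, Free): payoffs 78, 86 → best response High.
Country B against (High, Low): payoffs 61, 77 → best response High.
Country C against (Low, Medium): payoffs 88, 31 → best response Free.
Country C against (Low, High): payoffs 59, 74 → best response Low.
Country C against (Medium, Medium): payoffs 39, 42 → best response Low.
Country C against (Medium, High): payoffs 50, 18 → best response Free.
Country C against (High, Medium): payoffs 73, 60 → best response Free.
Country C against (High, High): payoffs 72, 28 → best response Free.
Mutual best responses: (Medium, Medium, Low); (High, High, Free).

Pure-strategy Nash equilibria: (Medium, Medium, Low) and (High, High, Free)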